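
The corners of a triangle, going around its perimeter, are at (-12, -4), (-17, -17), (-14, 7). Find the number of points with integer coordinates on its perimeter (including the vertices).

5

The number of boundary lattice points is Σ gcd(|Δx|,|Δy|) = gcd(5,13) + gcd(3,24) + gcd(2,11) = 1+3+1 = 5.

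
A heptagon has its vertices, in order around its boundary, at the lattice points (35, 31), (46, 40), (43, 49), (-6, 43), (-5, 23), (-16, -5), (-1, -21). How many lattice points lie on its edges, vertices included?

The number of boundary lattice points is Σ gcd(|Δx|,|Δy|) = gcd(11,9) + gcd(3,9) + gcd(49,6) + gcd(1,20) + gcd(11,28) + gcd(15,16) + gcd(36,52) = 1+3+1+1+1+1+4 = 12.

12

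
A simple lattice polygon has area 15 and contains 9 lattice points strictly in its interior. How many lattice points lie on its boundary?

14

Pick's theorem gives A = I + B/2 − 1, so B = 2(A − I + 1) = 2(15 − 9 + 1) = 14.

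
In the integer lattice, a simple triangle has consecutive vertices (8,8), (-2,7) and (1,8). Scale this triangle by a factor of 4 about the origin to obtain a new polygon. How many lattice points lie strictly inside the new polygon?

39

Using the shoelace formula, 2A = |(8·7 − (-2)·8) + ((-2)·8 − 1·7) + (1·8 − 8·8)| = 7, so the area is 7/2.
The number of boundary lattice points is Σ gcd(|Δx|,|Δy|) = gcd(10,1) + gcd(3,1) + gcd(7,0) = 1+1+7 = 9.
Scaling by 4 multiplies the area by 4² = 16 (so the new area is 56) and multiplies the boundary lattice-point count by 4, giving 36.
By Pick's theorem, the interior count of the dilated polygon is 56 − 36/2 + 1 = 39.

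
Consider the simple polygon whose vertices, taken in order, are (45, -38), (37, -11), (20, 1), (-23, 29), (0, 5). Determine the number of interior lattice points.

Using the shoelace formula, 2A = |[45·(-11) − 37·(-38)] + [37·1 − 20·(-11)] + [20·29 − (-23)·1] + [(-23)·5 − 0·29] + [0·(-38) − 45·5]| = 1431, so the area is 1431/2.
Along each edge there are gcd(|Δx|,|Δy|)+1 lattice points, so counting each shared vertex once the boundary has gcd(8,27) + gcd(17,12) + gcd(43,28) + gcd(23,24) + gcd(45,43) = 1+1+1+1+1 = 5.
Pick's theorem gives I = A − B/2 + 1 = 1431/2 − 5/2 + 1 = 714.

714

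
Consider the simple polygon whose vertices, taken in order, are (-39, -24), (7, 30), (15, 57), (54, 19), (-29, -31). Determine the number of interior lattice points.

The shoelace formula gives twice the area as |((-39)·30 − 7·(-24)) + (7·57 − 15·30) + (15·19 − 54·57) + (54·(-31) − (-29)·19) + ((-29)·(-24) − (-39)·(-31))| = 5482, so the area is 2741.
Along each edge there are gcd(|Δx|,|Δy|)+1 lattice points, so counting each shared vertex once the boundary has gcd(46,54) + gcd(8,27) + gcd(39,38) + gcd(83,50) + gcd(10,7) = 2+1+1+1+1 = 6.
By Pick's theorem A = I + B/2 − 1, so I = 2741 − 6/2 + 1 = 2739.

2739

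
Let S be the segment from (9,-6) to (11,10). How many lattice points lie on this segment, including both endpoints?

3

The number of lattice points on a segment between lattice points is gcd(|Δx|,|Δy|) + 1 = gcd(2,16) + 1 = 2 + 1 = 3.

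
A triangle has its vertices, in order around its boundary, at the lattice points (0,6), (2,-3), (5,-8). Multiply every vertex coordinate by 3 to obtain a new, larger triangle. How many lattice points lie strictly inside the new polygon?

73

Using the shoelace formula, 2A = |(0·(-3) − 2·6) + (2·(-8) − 5·(-3)) + (5·6 − 0·(-8))| = 17, so the area is 8.5.
The number of boundary lattice points is Σ gcd(|Δx|,|Δy|) = gcd(2,9) + gcd(3,5) + gcd(5,14) = 1+1+1 = 3.
Scaling by 3 multiplies the area by 3² = 9 (so the new area is 153/2) and multiplies the boundary lattice-point count by 3, giving 9.
By Pick's theorem, the interior count of the dilated polygon is 153/2 − 9/2 + 1 = 73.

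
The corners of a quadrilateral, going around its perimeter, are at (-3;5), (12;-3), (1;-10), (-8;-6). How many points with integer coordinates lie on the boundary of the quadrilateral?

4

Summing gcd(|Δx|,|Δy|) over the edges gives the boundary count: gcd(15,8) + gcd(11,7) + gcd(9,4) + gcd(5,11) = 1+1+1+1 = 4.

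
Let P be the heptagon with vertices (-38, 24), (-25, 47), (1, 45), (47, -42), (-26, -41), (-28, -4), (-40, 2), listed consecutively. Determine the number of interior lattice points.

4833

The shoelace formula gives twice the area as |[(-38)·47 − (-25)·24] + [(-25)·45 − 1·47] + [1·(-42) − 47·45] + [47·(-41) − (-26)·(-42)] + [(-26)·(-4) − (-28)·(-41)] + [(-28)·2 − (-40)·(-4)] + [(-40)·24 − (-38)·2]| = 9678, so the area is 4839.
Along each edge there are gcd(|Δx|,|Δy|)+1 lattice points, so counting each shared vertex once the boundary has gcd(13,23) + gcd(26,2) + gcd(46,87) + gcd(73,1) + gcd(2,37) + gcd(12,6) + gcd(2,22) = 1+2+1+1+1+6+2 = 14.
By Pick's theorem A = I + B/2 − 1, so I = 4839 − 14/2 + 1 = 4833.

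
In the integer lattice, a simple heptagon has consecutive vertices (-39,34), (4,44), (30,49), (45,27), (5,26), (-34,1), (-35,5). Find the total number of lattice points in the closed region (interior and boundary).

By the shoelace formula, twice the signed area is |((-39)·44 − 4·34) + (4·49 − 30·44) + (30·27 − 45·49) + (45·26 − 5·27) + (5·1 − (-34)·26) + ((-34)·5 − (-35)·1) + ((-35)·34 − (-39)·5)| = 3577, so the area is 1788.5.
Summing gcd(|Δx|,|Δy|) over the edges gives the boundary count: gcd(43,10) + gcd(26,5) + gcd(15,22) + gcd(40,1) + gcd(39,25) + gcd(1,4) + gcd(4,29) = 1+1+1+1+1+1+1 = 7.
Pick's theorem gives I = A − B/2 + 1 = 1788.5 − 7/2 + 1 = 1786, so the closed region contains I + B = 1786 + 7 = 1793 lattice points.

1793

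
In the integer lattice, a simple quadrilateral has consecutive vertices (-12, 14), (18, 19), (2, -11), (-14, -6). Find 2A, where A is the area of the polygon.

1150

The shoelace formula gives twice the area as |[(-12)·19 − 18·14] + [18·(-11) − 2·19] + [2·(-6) − (-14)·(-11)] + [(-14)·14 − (-12)·(-6)]| = 1150, so the area is 575.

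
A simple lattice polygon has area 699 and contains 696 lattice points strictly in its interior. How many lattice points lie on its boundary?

8

Pick's theorem gives A = I + B/2 − 1, so B = 2(A − I + 1) = 2(699 − 696 + 1) = 8.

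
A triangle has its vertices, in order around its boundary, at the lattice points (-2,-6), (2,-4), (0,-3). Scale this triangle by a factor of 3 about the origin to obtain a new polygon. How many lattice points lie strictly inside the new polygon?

31

The shoelace formula gives twice the area as |[(-2)·(-4) − 2·(-6)] + [2·(-3) − 0·(-4)] + [0·(-6) − (-2)·(-3)]| = 8, so the area is 4.
Summing gcd(|Δx|,|Δy|) over the edges gives the boundary count: gcd(4,2) + gcd(2,1) + gcd(2,3) = 2+1+1 = 4.
Scaling by 3 multiplies the area by 3² = 9 (so the new area is 36) and multiplies the boundary lattice-point count by 3, giving 12.
By Pick's theorem, the interior count of the dilated polygon is 36 − 12/2 + 1 = 31.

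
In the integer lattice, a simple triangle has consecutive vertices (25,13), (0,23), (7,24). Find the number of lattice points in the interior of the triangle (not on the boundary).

45

Using the shoelace formula, 2A = |[25·23 − 0·13] + [0·24 − 7·23] + [7·13 − 25·24]| = 95, so the area is 95/2.
Along each edge there are gcd(|Δx|,|Δy|)+1 lattice points, so counting each shared vertex once the boundary has gcd(25,10) + gcd(7,1) + gcd(18,11) = 5+1+1 = 7.
By Pick's theorem A = I + B/2 − 1, so I = 95/2 − 7/2 + 1 = 45.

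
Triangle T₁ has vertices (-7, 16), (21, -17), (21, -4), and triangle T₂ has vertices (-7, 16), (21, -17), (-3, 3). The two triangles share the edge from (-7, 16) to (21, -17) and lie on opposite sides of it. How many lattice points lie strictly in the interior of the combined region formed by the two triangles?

The union is the simple quadrilateral with vertices (-7, 16), (21, -4), (21, -17), (-3, 3) in order.
By the shoelace formula, twice the signed area is |[(-7)·(-4) − 21·16] + [21·(-17) − 21·(-4)] + [21·3 − (-3)·(-17)] + [(-3)·16 − (-7)·3]| = 596, so the area is 298.
The number of boundary lattice points is Σ gcd(|Δx|,|Δy|) = gcd(28,20) + gcd(0,13) + gcd(24,20) + gcd(4,13) = 4+13+4+1 = 22.
By Pick's theorem I = A − B/2 + 1 = 298 − 22/2 + 1 = 288.

288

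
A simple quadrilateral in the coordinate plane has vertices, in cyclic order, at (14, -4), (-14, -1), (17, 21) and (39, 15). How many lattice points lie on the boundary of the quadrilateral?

5

Summing gcd(|Δx|,|Δy|) over the edges gives the boundary count: gcd(28,3) + gcd(31,22) + gcd(22,6) + gcd(25,19) = 1+1+2+1 = 5.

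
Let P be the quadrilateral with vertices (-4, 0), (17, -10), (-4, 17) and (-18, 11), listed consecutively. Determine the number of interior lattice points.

By the shoelace formula, twice the signed area is |((-4)·(-10) − 17·0) + (17·17 − (-4)·(-10)) + ((-4)·11 − (-18)·17) + ((-18)·0 − (-4)·11)| = 595, so the area is 595/2.
Summing gcd(|Δx|,|Δy|) over the edges gives the boundary count: gcd(21,10) + gcd(21,27) + gcd(14,6) + gcd(14,11) = 1+3+2+1 = 7.
By Pick's theorem A = I + B/2 − 1, so I = 595/2 − 7/2 + 1 = 295.

295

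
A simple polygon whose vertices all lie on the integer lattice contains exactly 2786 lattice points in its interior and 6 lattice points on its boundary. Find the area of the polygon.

2788

By Pick's theorem, A = I + B/2 − 1 = 2786 + 6/2 − 1 = 2788.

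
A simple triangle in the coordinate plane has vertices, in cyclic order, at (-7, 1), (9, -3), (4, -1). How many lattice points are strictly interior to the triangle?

By the shoelace formula, twice the signed area is |[(-7)·(-3) − 9·1] + [9·(-1) − 4·(-3)] + [4·1 − (-7)·(-1)]| = 12, so the area is 6.
Summing gcd(|Δx|,|Δy|) over the edges gives the boundary count: gcd(16,4) + gcd(5,2) + gcd(11,2) = 4+1+1 = 6.
Pick's theorem gives I = A − B/2 + 1 = 6 − 6/2 + 1 = 4.

4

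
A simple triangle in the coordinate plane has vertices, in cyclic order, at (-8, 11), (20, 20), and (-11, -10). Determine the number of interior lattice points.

Using the shoelace formula, 2A = |((-8)·20 − 20·11) + (20·(-10) − (-11)·20) + ((-11)·11 − (-8)·(-10))| = 561, so the area is 561/2.
Along each edge there are gcd(|Δx|,|Δy|)+1 lattice points, so counting each shared vertex once the boundary has gcd(28,9) + gcd(31,30) + gcd(3,21) = 1+1+3 = 5.
By Pick's theorem A = I + B/2 − 1, so I = 561/2 − 5/2 + 1 = 279.

279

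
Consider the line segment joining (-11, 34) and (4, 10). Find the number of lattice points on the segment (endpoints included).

The number of lattice points on a segment between lattice points is gcd(|Δx|,|Δy|) + 1 = gcd(15,24) + 1 = 3 + 1 = 4.

4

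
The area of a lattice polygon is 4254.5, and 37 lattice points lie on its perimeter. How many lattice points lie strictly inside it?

4237

Pick's theorem A = I + B/2 − 1 rearranges to I = A − B/2 + 1 = 4254.5 − 37/2 + 1 = 4237.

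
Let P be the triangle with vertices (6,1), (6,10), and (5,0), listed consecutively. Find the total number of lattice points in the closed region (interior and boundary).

The shoelace formula gives twice the area as |(6·10 − 6·1) + (6·0 − 5·10) + (5·1 − 6·0)| = 9, so the area is 9/2.
Along each edge there are gcd(|Δx|,|Δy|)+1 lattice points, so counting each shared vertex once the boundary has gcd(0,9) + gcd(1,10) + gcd(1,1) = 9+1+1 = 11.
Pick's theorem gives I = A − B/2 + 1 = 9/2 − 11/2 + 1 = 0, so the closed region contains I + B = 0 + 11 = 11 lattice points.

11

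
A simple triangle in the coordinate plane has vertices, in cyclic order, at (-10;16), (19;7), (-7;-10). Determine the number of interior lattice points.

363

The shoelace formula gives twice the area as |((-10)·7 − 19·16) + (19·(-10) − (-7)·7) + ((-7)·16 − (-10)·(-10))| = 727, so the area is 727/2.
The number of boundary lattice points is Σ gcd(|Δx|,|Δy|) = gcd(29,9) + gcd(26,17) + gcd(3,26) = 1+1+1 = 3.
Pick's theorem gives I = A − B/2 + 1 = 727/2 − 3/2 + 1 = 363.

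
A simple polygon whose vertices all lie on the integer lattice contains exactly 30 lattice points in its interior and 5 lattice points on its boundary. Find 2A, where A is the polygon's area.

63

Pick's theorem states A = I + B/2 − 1, so A = 30 + 5/2 − 1 = 63/2.
Hence 2A = 63.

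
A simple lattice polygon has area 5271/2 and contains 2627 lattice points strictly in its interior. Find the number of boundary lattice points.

Pick's theorem gives A = I + B/2 − 1, so B = 2(A − I + 1) = 2(5271/2 − 2627 + 1) = 19.

19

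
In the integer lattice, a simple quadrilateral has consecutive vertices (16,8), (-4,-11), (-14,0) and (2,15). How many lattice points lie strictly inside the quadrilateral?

362

Using the shoelace formula, 2A = |(16·(-11) − (-4)·8) + ((-4)·0 − (-14)·(-11)) + ((-14)·15 − 2·0) + (2·8 − 16·15)| = 732, so the area is 366.
Summing gcd(|Δx|,|Δy|) over the edges gives the boundary count: gcd(20,19) + gcd(10,11) + gcd(16,15) + gcd(14,7) = 1+1+1+7 = 10.
By Pick's theorem A = I + B/2 − 1, so I = 366 − 10/2 + 1 = 362.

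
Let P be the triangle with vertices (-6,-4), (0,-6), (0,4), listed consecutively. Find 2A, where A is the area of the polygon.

Using the shoelace formula, 2A = |[(-6)·(-6) − 0·(-4)] + [0·4 − 0·(-6)] + [0·(-4) − (-6)·4]| = 60, so the area is 30.

60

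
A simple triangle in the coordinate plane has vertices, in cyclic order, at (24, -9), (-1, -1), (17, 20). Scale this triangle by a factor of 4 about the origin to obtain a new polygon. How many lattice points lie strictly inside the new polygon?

5343

Using the shoelace formula, 2A = |[24·(-1) − (-1)·(-9)] + [(-1)·20 − 17·(-1)] + [17·(-9) − 24·20]| = 669, so the area is 334.5.
The number of boundary lattice points is Σ gcd(|Δx|,|Δy|) = gcd(25,8) + gcd(18,21) + gcd(7,29) = 1+3+1 = 5.
Scaling by 4 multiplies the area by 4² = 16 (so the new area is 5352) and multiplies the boundary lattice-point count by 4, giving 20.
By Pick's theorem, the interior count of the dilated polygon is 5352 − 20/2 + 1 = 5343.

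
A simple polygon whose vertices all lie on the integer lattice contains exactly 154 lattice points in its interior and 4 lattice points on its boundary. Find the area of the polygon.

155

By Pick's theorem, A = I + B/2 − 1 = 154 + 4/2 − 1 = 155.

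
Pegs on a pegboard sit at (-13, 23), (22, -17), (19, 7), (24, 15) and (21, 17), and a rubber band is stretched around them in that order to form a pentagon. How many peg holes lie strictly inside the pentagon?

548

By the shoelace formula, twice the signed area is |((-13)·(-17) − 22·23) + (22·7 − 19·(-17)) + (19·15 − 24·7) + (24·17 − 21·15) + (21·23 − (-13)·17)| = 1106, so the area is 553.
Along each edge there are gcd(|Δx|,|Δy|)+1 lattice points, so counting each shared vertex once the boundary has gcd(35,40) + gcd(3,24) + gcd(5,8) + gcd(3,2) + gcd(34,6) = 5+3+1+1+2 = 12.
By Pick's theorem A = I + B/2 − 1, so I = 553 − 12/2 + 1 = 548.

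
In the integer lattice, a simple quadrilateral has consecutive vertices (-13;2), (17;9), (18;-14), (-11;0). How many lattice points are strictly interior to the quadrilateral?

362

The shoelace formula gives twice the area as |((-13)·9 − 17·2) + (17·(-14) − 18·9) + (18·0 − (-11)·(-14)) + ((-11)·2 − (-13)·0)| = 727, so the area is 727/2.
The number of boundary lattice points is Σ gcd(|Δx|,|Δy|) = gcd(30,7) + gcd(1,23) + gcd(29,14) + gcd(2,2) = 1+1+1+2 = 5.
By Pick's theorem A = I + B/2 − 1, so I = 727/2 − 5/2 + 1 = 362.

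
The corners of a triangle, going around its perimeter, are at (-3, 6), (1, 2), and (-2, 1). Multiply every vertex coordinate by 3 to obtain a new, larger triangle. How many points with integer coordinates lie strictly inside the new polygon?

64

The shoelace formula gives twice the area as |[(-3)·2 − 1·6] + [1·1 − (-2)·2] + [(-2)·6 − (-3)·1]| = 16, so the area is 8.
Summing gcd(|Δx|,|Δy|) over the edges gives the boundary count: gcd(4,4) + gcd(3,1) + gcd(1,5) = 4+1+1 = 6.
Scaling by 3 multiplies the area by 3² = 9 (so the new area is 72) and multiplies the boundary lattice-point count by 3, giving 18.
By Pick's theorem, the interior count of the dilated polygon is 72 − 18/2 + 1 = 64.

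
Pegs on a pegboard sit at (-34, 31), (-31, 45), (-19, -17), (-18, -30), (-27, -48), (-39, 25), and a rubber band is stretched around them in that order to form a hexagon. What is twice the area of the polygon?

By the shoelace formula, twice the signed area is |[(-34)·45 − (-31)·31] + [(-31)·(-17) − (-19)·45] + [(-19)·(-30) − (-18)·(-17)] + [(-18)·(-48) − (-27)·(-30)] + [(-27)·25 − (-39)·(-48)] + [(-39)·31 − (-34)·25]| = 1775, so the area is 887.5.

1775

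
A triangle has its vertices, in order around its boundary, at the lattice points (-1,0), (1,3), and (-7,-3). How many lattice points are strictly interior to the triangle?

4

Using the shoelace formula, 2A = |[(-1)·3 − 1·0] + [1·(-3) − (-7)·3] + [(-7)·0 − (-1)·(-3)]| = 12, so the area is 6.
Along each edge there are gcd(|Δx|,|Δy|)+1 lattice points, so counting each shared vertex once the boundary has gcd(2,3) + gcd(8,6) + gcd(6,3) = 1+2+3 = 6.
By Pick's theorem A = I + B/2 − 1, so I = 6 − 6/2 + 1 = 4.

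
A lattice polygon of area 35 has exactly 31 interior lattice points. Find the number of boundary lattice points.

10

Pick's theorem gives A = I + B/2 − 1, so B = 2(A − I + 1) = 2(35 − 31 + 1) = 10.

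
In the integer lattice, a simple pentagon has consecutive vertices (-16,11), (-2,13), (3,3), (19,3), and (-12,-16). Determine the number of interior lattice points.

By the shoelace formula, twice the signed area is |((-16)·13 − (-2)·11) + ((-2)·3 − 3·13) + (3·3 − 19·3) + (19·(-16) − (-12)·3) + ((-12)·11 − (-16)·(-16))| = 935, so the area is 467.5.
The number of boundary lattice points is Σ gcd(|Δx|,|Δy|) = gcd(14,2) + gcd(5,10) + gcd(16,0) + gcd(31,19) + gcd(4,27) = 2+5+16+1+1 = 25.
Pick's theorem gives I = A − B/2 + 1 = 467.5 − 25/2 + 1 = 456.

456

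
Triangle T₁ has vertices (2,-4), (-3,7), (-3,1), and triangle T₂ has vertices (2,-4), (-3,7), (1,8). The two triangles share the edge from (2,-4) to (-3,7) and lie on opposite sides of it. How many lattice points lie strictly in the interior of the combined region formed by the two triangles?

The union is the simple quadrilateral with vertices (2,-4), (-3,1), (-3,7), (1,8) in order.
The shoelace formula gives twice the area as |(2·1 − (-3)·(-4)) + ((-3)·7 − (-3)·1) + ((-3)·8 − 1·7) + (1·(-4) − 2·8)| = 79, so the area is 39.5.
The number of boundary lattice points is Σ gcd(|Δx|,|Δy|) = gcd(5,5) + gcd(0,6) + gcd(4,1) + gcd(1,12) = 5+6+1+1 = 13.
By Pick's theorem I = A − B/2 + 1 = 39.5 − 13/2 + 1 = 34.

34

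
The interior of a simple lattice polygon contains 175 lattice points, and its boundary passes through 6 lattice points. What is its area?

Pick's theorem states A = I + B/2 − 1, so A = 175 + 6/2 − 1 = 177.

177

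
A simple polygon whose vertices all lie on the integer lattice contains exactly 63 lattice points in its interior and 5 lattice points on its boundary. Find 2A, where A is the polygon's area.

129

Pick's theorem states A = I + B/2 − 1, so A = 63 + 5/2 − 1 = 129/2.
Hence 2A = 129.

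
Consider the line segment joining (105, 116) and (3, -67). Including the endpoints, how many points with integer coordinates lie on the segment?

The number of lattice points on a segment between lattice points is gcd(|Δx|,|Δy|) + 1 = gcd(102,183) + 1 = 3 + 1 = 4.

4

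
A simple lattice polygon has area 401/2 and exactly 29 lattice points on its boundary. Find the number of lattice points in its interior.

Pick's theorem A = I + B/2 − 1 rearranges to I = A − B/2 + 1 = 401/2 − 29/2 + 1 = 187.

187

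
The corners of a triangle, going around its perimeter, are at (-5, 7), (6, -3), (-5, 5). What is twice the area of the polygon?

The shoelace formula gives twice the area as |[(-5)·(-3) − 6·7] + [6·5 − (-5)·(-3)] + [(-5)·7 − (-5)·5]| = 22, so the area is 11.

22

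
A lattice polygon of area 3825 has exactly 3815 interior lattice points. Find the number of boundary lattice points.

22

Pick's theorem gives A = I + B/2 − 1, so B = 2(A − I + 1) = 2(3825 − 3815 + 1) = 22.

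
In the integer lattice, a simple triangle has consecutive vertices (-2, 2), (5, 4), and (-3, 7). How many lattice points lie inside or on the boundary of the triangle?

21

By the shoelace formula, twice the signed area is |[(-2)·4 − 5·2] + [5·7 − (-3)·4] + [(-3)·2 − (-2)·7]| = 37, so the area is 18.5.
The number of boundary lattice points is Σ gcd(|Δx|,|Δy|) = gcd(7,2) + gcd(8,3) + gcd(1,5) = 1+1+1 = 3.
Pick's theorem gives I = A − B/2 + 1 = 18.5 − 3/2 + 1 = 18, so the closed region contains I + B = 18 + 3 = 21 lattice points.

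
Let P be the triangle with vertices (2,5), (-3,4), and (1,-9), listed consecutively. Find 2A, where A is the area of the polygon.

69

The shoelace formula gives twice the area as |(2·4 − (-3)·5) + ((-3)·(-9) − 1·4) + (1·5 − 2·(-9))| = 69, so the area is 34.5.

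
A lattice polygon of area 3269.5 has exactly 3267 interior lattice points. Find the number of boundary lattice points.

Pick's theorem gives A = I + B/2 − 1, so B = 2(A − I + 1) = 2(3269.5 − 3267 + 1) = 7.

7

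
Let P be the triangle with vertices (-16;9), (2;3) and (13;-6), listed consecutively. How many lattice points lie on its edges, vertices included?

8

The number of boundary lattice points is Σ gcd(|Δx|,|Δy|) = gcd(18,6) + gcd(11,9) + gcd(29,15) = 6+1+1 = 8.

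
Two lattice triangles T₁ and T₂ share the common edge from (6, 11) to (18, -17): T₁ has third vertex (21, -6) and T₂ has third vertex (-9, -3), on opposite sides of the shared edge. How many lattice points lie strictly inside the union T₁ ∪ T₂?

401

The union is the simple quadrilateral with vertices (6, 11), (21, -6), (18, -17), (-9, -3) in order.
The shoelace formula gives twice the area as |(6·(-6) − 21·11) + (21·(-17) − 18·(-6)) + (18·(-3) − (-9)·(-17)) + ((-9)·11 − 6·(-3))| = 804, so the area is 402.
Summing gcd(|Δx|,|Δy|) over the edges gives the boundary count: gcd(15,17) + gcd(3,11) + gcd(27,14) + gcd(15,14) = 1+1+1+1 = 4.
By Pick's theorem I = A − B/2 + 1 = 402 − 4/2 + 1 = 401.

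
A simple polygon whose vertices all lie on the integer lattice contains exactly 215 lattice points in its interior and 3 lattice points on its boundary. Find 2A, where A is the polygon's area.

By Pick's theorem, A = I + B/2 − 1 = 215 + 3/2 − 1 = 431/2.
Hence 2A = 431.

431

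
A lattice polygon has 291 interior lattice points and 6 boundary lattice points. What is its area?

293

Pick's theorem states A = I + B/2 − 1, so A = 291 + 6/2 − 1 = 293.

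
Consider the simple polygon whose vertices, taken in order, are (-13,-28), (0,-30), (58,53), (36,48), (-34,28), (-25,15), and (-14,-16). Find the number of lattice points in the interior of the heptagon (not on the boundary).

3308

The shoelace formula gives twice the area as |((-13)·(-30) − 0·(-28)) + (0·53 − 58·(-30)) + (58·48 − 36·53) + (36·28 − (-34)·48) + ((-34)·15 − (-25)·28) + ((-25)·(-16) − (-14)·15) + ((-14)·(-28) − (-13)·(-16))| = 6630, so the area is 3315.
Along each edge there are gcd(|Δx|,|Δy|)+1 lattice points, so counting each shared vertex once the boundary has gcd(13,2) + gcd(58,83) + gcd(22,5) + gcd(70,20) + gcd(9,13) + gcd(11,31) + gcd(1,12) = 1+1+1+10+1+1+1 = 16.
By Pick's theorem A = I + B/2 − 1, so I = 3315 − 16/2 + 1 = 3308.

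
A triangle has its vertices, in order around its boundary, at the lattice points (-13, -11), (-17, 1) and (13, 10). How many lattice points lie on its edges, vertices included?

The number of boundary lattice points is Σ gcd(|Δx|,|Δy|) = gcd(4,12) + gcd(30,9) + gcd(26,21) = 4+3+1 = 8.

8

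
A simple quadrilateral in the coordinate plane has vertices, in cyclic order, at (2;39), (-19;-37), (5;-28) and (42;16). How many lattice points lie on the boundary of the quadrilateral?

The number of boundary lattice points is Σ gcd(|Δx|,|Δy|) = gcd(21,76) + gcd(24,9) + gcd(37,44) + gcd(40,23) = 1+3+1+1 = 6.

6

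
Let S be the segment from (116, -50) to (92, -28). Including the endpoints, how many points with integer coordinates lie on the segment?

The number of lattice points on a segment between lattice points is gcd(|Δx|,|Δy|) + 1 = gcd(24,22) + 1 = 2 + 1 = 3.

3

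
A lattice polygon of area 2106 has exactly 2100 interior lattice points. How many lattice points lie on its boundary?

Pick's theorem gives A = I + B/2 − 1, so B = 2(A − I + 1) = 2(2106 − 2100 + 1) = 14.

14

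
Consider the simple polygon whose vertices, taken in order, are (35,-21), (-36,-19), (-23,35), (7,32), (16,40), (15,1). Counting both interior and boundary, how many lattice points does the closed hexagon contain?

2638

By the shoelace formula, twice the signed area is |[35·(-19) − (-36)·(-21)] + [(-36)·35 − (-23)·(-19)] + [(-23)·32 − 7·35] + [7·40 − 16·32] + [16·1 − 15·40] + [15·(-21) − 35·1]| = 5265, so the area is 5265/2.
The number of boundary lattice points is Σ gcd(|Δx|,|Δy|) = gcd(71,2) + gcd(13,54) + gcd(30,3) + gcd(9,8) + gcd(1,39) + gcd(20,22) = 1+1+3+1+1+2 = 9.
Pick's theorem gives I = A − B/2 + 1 = 5265/2 − 9/2 + 1 = 2629, so the closed region contains I + B = 2629 + 9 = 2638 lattice points.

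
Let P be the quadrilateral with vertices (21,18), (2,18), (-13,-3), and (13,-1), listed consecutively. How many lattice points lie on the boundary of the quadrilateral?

Summing gcd(|Δx|,|Δy|) over the edges gives the boundary count: gcd(19,0) + gcd(15,21) + gcd(26,2) + gcd(8,19) = 19+3+2+1 = 25.

25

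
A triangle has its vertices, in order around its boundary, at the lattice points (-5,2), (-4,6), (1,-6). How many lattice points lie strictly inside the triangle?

15

The shoelace formula gives twice the area as |((-5)·6 − (-4)·2) + ((-4)·(-6) − 1·6) + (1·2 − (-5)·(-6))| = 32, so the area is 16.
Along each edge there are gcd(|Δx|,|Δy|)+1 lattice points, so counting each shared vertex once the boundary has gcd(1,4) + gcd(5,12) + gcd(6,8) = 1+1+2 = 4.
Pick's theorem gives I = A − B/2 + 1 = 16 − 4/2 + 1 = 15.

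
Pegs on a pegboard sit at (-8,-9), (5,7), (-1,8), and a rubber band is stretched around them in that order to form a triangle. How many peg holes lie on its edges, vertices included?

The number of boundary lattice points is Σ gcd(|Δx|,|Δy|) = gcd(13,16) + gcd(6,1) + gcd(7,17) = 1+1+1 = 3.

3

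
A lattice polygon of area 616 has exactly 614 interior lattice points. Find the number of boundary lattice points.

6

Pick's theorem gives A = I + B/2 − 1, so B = 2(A − I + 1) = 2(616 − 614 + 1) = 6.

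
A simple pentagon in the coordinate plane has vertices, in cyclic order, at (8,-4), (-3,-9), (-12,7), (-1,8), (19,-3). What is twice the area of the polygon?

503

By the shoelace formula, twice the signed area is |(8·(-9) − (-3)·(-4)) + ((-3)·7 − (-12)·(-9)) + ((-12)·8 − (-1)·7) + ((-1)·(-3) − 19·8) + (19·(-4) − 8·(-3))| = 503, so the area is 251.5.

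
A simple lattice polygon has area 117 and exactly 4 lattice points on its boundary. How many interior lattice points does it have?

Pick's theorem A = I + B/2 − 1 rearranges to I = A − B/2 + 1 = 117 − 4/2 + 1 = 116.

116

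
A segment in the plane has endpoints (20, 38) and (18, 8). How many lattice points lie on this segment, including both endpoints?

The number of lattice points on a segment between lattice points is gcd(|Δx|,|Δy|) + 1 = gcd(2,30) + 1 = 2 + 1 = 3.

3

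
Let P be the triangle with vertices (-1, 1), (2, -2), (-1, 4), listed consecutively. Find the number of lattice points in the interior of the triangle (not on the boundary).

The shoelace formula gives twice the area as |[(-1)·(-2) − 2·1] + [2·4 − (-1)·(-2)] + [(-1)·1 − (-1)·4]| = 9, so the area is 9/2.
Along each edge there are gcd(|Δx|,|Δy|)+1 lattice points, so counting each shared vertex once the boundary has gcd(3,3) + gcd(3,6) + gcd(0,3) = 3+3+3 = 9.
By Pick's theorem A = I + B/2 − 1, so I = 9/2 − 9/2 + 1 = 1.

1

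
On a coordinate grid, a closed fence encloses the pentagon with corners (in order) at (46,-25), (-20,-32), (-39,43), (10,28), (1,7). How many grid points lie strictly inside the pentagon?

By the shoelace formula, twice the signed area is |(46·(-32) − (-20)·(-25)) + ((-20)·43 − (-39)·(-32)) + ((-39)·28 − 10·43) + (10·7 − 1·28) + (1·(-25) − 46·7)| = 5907, so the area is 5907/2.
Along each edge there are gcd(|Δx|,|Δy|)+1 lattice points, so counting each shared vertex once the boundary has gcd(66,7) + gcd(19,75) + gcd(49,15) + gcd(9,21) + gcd(45,32) = 1+1+1+3+1 = 7.
Pick's theorem gives I = A − B/2 + 1 = 5907/2 − 7/2 + 1 = 2951.

2951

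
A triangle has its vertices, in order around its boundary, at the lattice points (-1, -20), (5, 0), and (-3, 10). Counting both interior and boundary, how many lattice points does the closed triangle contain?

Using the shoelace formula, 2A = |((-1)·0 − 5·(-20)) + (5·10 − (-3)·0) + ((-3)·(-20) − (-1)·10)| = 220, so the area is 110.
Summing gcd(|Δx|,|Δy|) over the edges gives the boundary count: gcd(6,20) + gcd(8,10) + gcd(2,30) = 2+2+2 = 6.
Pick's theorem gives I = A − B/2 + 1 = 110 − 6/2 + 1 = 108, so the closed region contains I + B = 108 + 6 = 114 lattice points.

114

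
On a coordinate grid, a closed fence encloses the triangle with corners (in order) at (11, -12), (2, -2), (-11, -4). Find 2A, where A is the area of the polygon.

Using the shoelace formula, 2A = |(11·(-2) − 2·(-12)) + (2·(-4) − (-11)·(-2)) + ((-11)·(-12) − 11·(-4))| = 148, so the area is 74.

148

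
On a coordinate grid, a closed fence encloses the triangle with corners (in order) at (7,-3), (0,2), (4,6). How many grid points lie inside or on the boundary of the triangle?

The shoelace formula gives twice the area as |(7·2 − 0·(-3)) + (0·6 − 4·2) + (4·(-3) − 7·6)| = 48, so the area is 24.
Summing gcd(|Δx|,|Δy|) over the edges gives the boundary count: gcd(7,5) + gcd(4,4) + gcd(3,9) = 1+4+3 = 8.
Pick's theorem gives I = A − B/2 + 1 = 24 − 8/2 + 1 = 21, so the closed region contains I + B = 21 + 8 = 29 lattice points.

29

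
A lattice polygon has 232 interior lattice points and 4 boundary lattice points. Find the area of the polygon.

By Pick's theorem, A = I + B/2 − 1 = 232 + 4/2 − 1 = 233.

233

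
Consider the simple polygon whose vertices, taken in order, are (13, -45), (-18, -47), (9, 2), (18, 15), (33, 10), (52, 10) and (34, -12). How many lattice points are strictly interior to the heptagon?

1874

Using the shoelace formula, 2A = |[13·(-47) − (-18)·(-45)] + [(-18)·2 − 9·(-47)] + [9·15 − 18·2] + [18·10 − 33·15] + [33·10 − 52·10] + [52·(-12) − 34·10] + [34·(-45) − 13·(-12)]| = 3778, so the area is 1889.
The number of boundary lattice points is Σ gcd(|Δx|,|Δy|) = gcd(31,2) + gcd(27,49) + gcd(9,13) + gcd(15,5) + gcd(19,0) + gcd(18,22) + gcd(21,33) = 1+1+1+5+19+2+3 = 32.
Pick's theorem gives I = A − B/2 + 1 = 1889 − 32/2 + 1 = 1874.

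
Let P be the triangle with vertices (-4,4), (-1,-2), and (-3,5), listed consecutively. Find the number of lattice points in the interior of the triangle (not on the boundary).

3

By the shoelace formula, twice the signed area is |((-4)·(-2) − (-1)·4) + ((-1)·5 − (-3)·(-2)) + ((-3)·4 − (-4)·5)| = 9, so the area is 9/2.
Summing gcd(|Δx|,|Δy|) over the edges gives the boundary count: gcd(3,6) + gcd(2,7) + gcd(1,1) = 3+1+1 = 5.
Pick's theorem gives I = A − B/2 + 1 = 9/2 − 5/2 + 1 = 3.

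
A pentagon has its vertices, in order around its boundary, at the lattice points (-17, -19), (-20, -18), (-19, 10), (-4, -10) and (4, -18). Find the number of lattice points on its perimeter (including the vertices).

16

Along each edge there are gcd(|Δx|,|Δy|)+1 lattice points, so counting each shared vertex once the boundary has gcd(3,1) + gcd(1,28) + gcd(15,20) + gcd(8,8) + gcd(21,1) = 1+1+5+8+1 = 16.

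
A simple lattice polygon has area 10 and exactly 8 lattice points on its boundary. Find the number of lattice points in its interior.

7

Pick's theorem A = I + B/2 − 1 rearranges to I = A − B/2 + 1 = 10 − 8/2 + 1 = 7.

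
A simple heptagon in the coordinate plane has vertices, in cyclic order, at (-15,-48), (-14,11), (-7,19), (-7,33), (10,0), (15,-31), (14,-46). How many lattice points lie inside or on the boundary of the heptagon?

By the shoelace formula, twice the signed area is |[(-15)·11 − (-14)·(-48)] + [(-14)·19 − (-7)·11] + [(-7)·33 − (-7)·19] + [(-7)·0 − 10·33] + [10·(-31) − 15·0] + [15·(-46) − 14·(-31)] + [14·(-48) − (-15)·(-46)]| = 3382, so the area is 1691.
Along each edge there are gcd(|Δx|,|Δy|)+1 lattice points, so counting each shared vertex once the boundary has gcd(1,59) + gcd(7,8) + gcd(0,14) + gcd(17,33) + gcd(5,31) + gcd(1,15) + gcd(29,2) = 1+1+14+1+1+1+1 = 20.
Pick's theorem gives I = A − B/2 + 1 = 1691 − 20/2 + 1 = 1682, so the closed region contains I + B = 1682 + 20 = 1702 lattice points.

1702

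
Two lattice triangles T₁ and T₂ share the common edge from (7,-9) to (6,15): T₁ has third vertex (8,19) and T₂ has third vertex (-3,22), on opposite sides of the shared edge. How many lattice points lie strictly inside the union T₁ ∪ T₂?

The union is the simple quadrilateral with vertices (7,-9), (8,19), (6,15), (-3,22) in order.
By the shoelace formula, twice the signed area is |(7·19 − 8·(-9)) + (8·15 − 6·19) + (6·22 − (-3)·15) + ((-3)·(-9) − 7·22)| = 261, so the area is 261/2.
Summing gcd(|Δx|,|Δy|) over the edges gives the boundary count: gcd(1,28) + gcd(2,4) + gcd(9,7) + gcd(10,31) = 1+2+1+1 = 5.
By Pick's theorem I = A − B/2 + 1 = 261/2 − 5/2 + 1 = 129.

129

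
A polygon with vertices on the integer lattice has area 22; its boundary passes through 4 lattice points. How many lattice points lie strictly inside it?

From Pick's theorem, I = A − B/2 + 1 = 22 − 4/2 + 1 = 21.

21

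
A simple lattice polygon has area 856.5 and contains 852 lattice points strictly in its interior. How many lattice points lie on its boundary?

Pick's theorem gives A = I + B/2 − 1, so B = 2(A − I + 1) = 2(856.5 − 852 + 1) = 11.

11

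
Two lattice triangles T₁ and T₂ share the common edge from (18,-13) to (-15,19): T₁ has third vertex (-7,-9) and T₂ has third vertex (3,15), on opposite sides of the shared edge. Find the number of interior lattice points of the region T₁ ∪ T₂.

553

The union is the simple quadrilateral with vertices (18,-13), (-7,-9), (-15,19), (3,15) in order.
The shoelace formula gives twice the area as |(18·(-9) − (-7)·(-13)) + ((-7)·19 − (-15)·(-9)) + ((-15)·15 − 3·19) + (3·(-13) − 18·15)| = 1112, so the area is 556.
The number of boundary lattice points is Σ gcd(|Δx|,|Δy|) = gcd(25,4) + gcd(8,28) + gcd(18,4) + gcd(15,28) = 1+4+2+1 = 8.
By Pick's theorem I = A − B/2 + 1 = 556 − 8/2 + 1 = 553.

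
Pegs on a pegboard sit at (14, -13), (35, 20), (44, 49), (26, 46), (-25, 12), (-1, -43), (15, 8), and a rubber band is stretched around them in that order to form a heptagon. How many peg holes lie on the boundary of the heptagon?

Along each edge there are gcd(|Δx|,|Δy|)+1 lattice points, so counting each shared vertex once the boundary has gcd(21,33) + gcd(9,29) + gcd(18,3) + gcd(51,34) + gcd(24,55) + gcd(16,51) + gcd(1,21) = 3+1+3+17+1+1+1 = 27.

27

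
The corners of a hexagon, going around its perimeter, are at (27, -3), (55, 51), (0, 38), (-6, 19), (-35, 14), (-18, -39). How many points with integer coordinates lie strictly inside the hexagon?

3576

The shoelace formula gives twice the area as |[27·51 − 55·(-3)] + [55·38 − 0·51] + [0·19 − (-6)·38] + [(-6)·14 − (-35)·19] + [(-35)·(-39) − (-18)·14] + [(-18)·(-3) − 27·(-39)]| = 7165, so the area is 7165/2.
Along each edge there are gcd(|Δx|,|Δy|)+1 lattice points, so counting each shared vertex once the boundary has gcd(28,54) + gcd(55,13) + gcd(6,19) + gcd(29,5) + gcd(17,53) + gcd(45,36) = 2+1+1+1+1+9 = 15.
By Pick's theorem A = I + B/2 − 1, so I = 7165/2 − 15/2 + 1 = 3576.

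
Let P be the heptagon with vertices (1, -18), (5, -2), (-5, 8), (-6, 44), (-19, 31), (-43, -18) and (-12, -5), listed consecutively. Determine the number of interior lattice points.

By the shoelace formula, twice the signed area is |(1·(-2) − 5·(-18)) + (5·8 − (-5)·(-2)) + ((-5)·44 − (-6)·8) + ((-6)·31 − (-19)·44) + ((-19)·(-18) − (-43)·31) + ((-43)·(-5) − (-12)·(-18)) + ((-12)·(-18) − 1·(-5))| = 2491, so the area is 2491/2.
Along each edge there are gcd(|Δx|,|Δy|)+1 lattice points, so counting each shared vertex once the boundary has gcd(4,16) + gcd(10,10) + gcd(1,36) + gcd(13,13) + gcd(24,49) + gcd(31,13) + gcd(13,13) = 4+10+1+13+1+1+13 = 43.
Pick's theorem gives I = A − B/2 + 1 = 2491/2 − 43/2 + 1 = 1225.

1225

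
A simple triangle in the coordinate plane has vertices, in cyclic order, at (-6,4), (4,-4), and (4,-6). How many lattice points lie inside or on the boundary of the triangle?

By the shoelace formula, twice the signed area is |[(-6)·(-4) − 4·4] + [4·(-6) − 4·(-4)] + [4·4 − (-6)·(-6)]| = 20, so the area is 10.
Along each edge there are gcd(|Δx|,|Δy|)+1 lattice points, so counting each shared vertex once the boundary has gcd(10,8) + gcd(0,2) + gcd(10,10) = 2+2+10 = 14.
Pick's theorem gives I = A − B/2 + 1 = 10 − 14/2 + 1 = 4, so the closed region contains I + B = 4 + 14 = 18 lattice points.

18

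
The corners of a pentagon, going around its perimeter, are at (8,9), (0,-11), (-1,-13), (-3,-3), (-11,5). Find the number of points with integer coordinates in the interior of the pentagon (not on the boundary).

Using the shoelace formula, 2A = |(8·(-11) − 0·9) + (0·(-13) − (-1)·(-11)) + ((-1)·(-3) − (-3)·(-13)) + ((-3)·5 − (-11)·(-3)) + ((-11)·9 − 8·5)| = 322, so the area is 161.
Along each edge there are gcd(|Δx|,|Δy|)+1 lattice points, so counting each shared vertex once the boundary has gcd(8,20) + gcd(1,2) + gcd(2,10) + gcd(8,8) + gcd(19,4) = 4+1+2+8+1 = 16.
Pick's theorem gives I = A − B/2 + 1 = 161 − 16/2 + 1 = 154.

154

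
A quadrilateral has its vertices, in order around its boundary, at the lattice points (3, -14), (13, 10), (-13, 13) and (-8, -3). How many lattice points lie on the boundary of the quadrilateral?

15

The number of boundary lattice points is Σ gcd(|Δx|,|Δy|) = gcd(10,24) + gcd(26,3) + gcd(5,16) + gcd(11,11) = 2+1+1+11 = 15.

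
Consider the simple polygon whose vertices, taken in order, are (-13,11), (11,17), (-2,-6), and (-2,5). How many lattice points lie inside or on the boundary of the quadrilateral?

187

Using the shoelace formula, 2A = |((-13)·17 − 11·11) + (11·(-6) − (-2)·17) + ((-2)·5 − (-2)·(-6)) + ((-2)·11 − (-13)·5)| = 353, so the area is 176.5.
Summing gcd(|Δx|,|Δy|) over the edges gives the boundary count: gcd(24,6) + gcd(13,23) + gcd(0,11) + gcd(11,6) = 6+1+11+1 = 19.
Pick's theorem gives I = A − B/2 + 1 = 176.5 − 19/2 + 1 = 168, so the closed region contains I + B = 168 + 19 = 187 lattice points.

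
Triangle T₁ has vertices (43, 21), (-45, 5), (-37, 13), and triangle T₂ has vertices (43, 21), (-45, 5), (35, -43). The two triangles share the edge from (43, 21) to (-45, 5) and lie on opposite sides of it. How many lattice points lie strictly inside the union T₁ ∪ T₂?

The union is the simple quadrilateral with vertices (43, 21), (-37, 13), (-45, 5), (35, -43) in order.
By the shoelace formula, twice the signed area is |(43·13 − (-37)·21) + ((-37)·5 − (-45)·13) + ((-45)·(-43) − 35·5) + (35·21 − 43·(-43))| = 6080, so the area is 3040.
Summing gcd(|Δx|,|Δy|) over the edges gives the boundary count: gcd(80,8) + gcd(8,8) + gcd(80,48) + gcd(8,64) = 8+8+16+8 = 40.
By Pick's theorem I = A − B/2 + 1 = 3040 − 40/2 + 1 = 3021.

3021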